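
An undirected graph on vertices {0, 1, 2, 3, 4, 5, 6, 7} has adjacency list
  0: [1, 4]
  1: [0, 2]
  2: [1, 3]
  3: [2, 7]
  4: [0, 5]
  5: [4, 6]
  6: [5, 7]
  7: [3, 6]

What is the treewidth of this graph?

A width-2 tree decomposition is:
Bags: B1 = {0, 1, 2}  B2 = {0, 2, 3}  B3 = {0, 3, 7}  B4 = {0, 6, 7}  B5 = {0, 5, 6}  B6 = {0, 4, 5}
Tree: B1–B2, B2–B3, B3–B4, B4–B5, B5–B6
Every bag has size at most 3, so the width is 3 − 1 = 2 and tw(G) ≤ 2. For the lower bound, G contains the cycle 0–1–2–3–7–6–5–4–0, so G is not a forest; only forests have treewidth ≤ 1, hence tw(G) ≥ 2. The upper and lower bounds meet at 2, so that is the treewidth.

2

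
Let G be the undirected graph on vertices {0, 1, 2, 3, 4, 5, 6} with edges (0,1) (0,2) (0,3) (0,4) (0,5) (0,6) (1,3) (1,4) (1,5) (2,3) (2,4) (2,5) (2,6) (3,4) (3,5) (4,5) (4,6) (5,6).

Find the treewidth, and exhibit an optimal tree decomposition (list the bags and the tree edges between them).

Treewidth 4.
Bags: B1 = {0, 2, 4, 5, 6}  B2 = {0, 2, 3, 4, 5}  B3 = {0, 1, 3, 4, 5}
Tree: B1–B2, B2–B3

The largest bag has 5 vertices, giving width 4; this decomposition certifies tw(G) ≤ 4. Conversely, {0, 1, 3, 4, 5} is a clique of size 5, and the vertices of any clique must share a bag in every tree decomposition; so some bag has ≥ 5 vertices and tw(G) ≥ 4. Therefore the treewidth is 4.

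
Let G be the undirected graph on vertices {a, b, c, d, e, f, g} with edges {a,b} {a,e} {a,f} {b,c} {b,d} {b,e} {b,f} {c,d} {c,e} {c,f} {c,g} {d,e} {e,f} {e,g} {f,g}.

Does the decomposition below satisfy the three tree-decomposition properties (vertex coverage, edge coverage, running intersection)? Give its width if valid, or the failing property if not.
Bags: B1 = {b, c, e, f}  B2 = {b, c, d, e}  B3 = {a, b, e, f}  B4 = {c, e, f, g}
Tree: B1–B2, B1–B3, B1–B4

Yes; width 3.

Checking the three conditions: (i) the bags cover all of {a, b, c, d, e, f, g}; (ii) for each edge, some bag contains both endpoints; (iii) the bags containing any fixed vertex form a subtree. All hold, so the decomposition is valid with width 4 − 1 = 3.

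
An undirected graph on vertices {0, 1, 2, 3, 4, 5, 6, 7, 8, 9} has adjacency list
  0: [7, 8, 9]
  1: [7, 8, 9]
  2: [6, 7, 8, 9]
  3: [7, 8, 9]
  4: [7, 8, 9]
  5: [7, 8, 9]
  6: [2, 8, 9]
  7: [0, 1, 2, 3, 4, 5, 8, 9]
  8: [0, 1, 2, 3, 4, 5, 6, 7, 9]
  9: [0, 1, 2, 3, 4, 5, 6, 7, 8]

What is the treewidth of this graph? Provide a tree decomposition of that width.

Treewidth 3.
One optimal decomposition is:
Bags: B1 = {2, 7, 8, 9}  B2 = {5, 7, 8, 9}  B3 = {3, 7, 8, 9}  B4 = {1, 7, 8, 9}  B5 = {4, 7, 8, 9}  B6 = {2, 6, 8, 9}  B7 = {0, 7, 8, 9}
Tree: B1–B2, B1–B3, B2–B4, B2–B5, B1–B6, B2–B7

Each bag holds 4 vertices, so the decomposition has width 3, which upper-bounds the treewidth. On the other hand G contains the 4-clique {2, 6, 8, 9}. A clique must lie in a single bag of any decomposition, so no decomposition can have width below 3. Hence tw(G) = 3 exactly.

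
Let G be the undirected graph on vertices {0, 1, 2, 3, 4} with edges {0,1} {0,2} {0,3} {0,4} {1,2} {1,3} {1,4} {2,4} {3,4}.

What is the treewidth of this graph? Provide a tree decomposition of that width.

The largest bag has 4 vertices, giving width 3; this decomposition certifies tw(G) ≤ 3. Conversely, {0, 1, 2, 4} is a clique of size 4, and the vertices of any clique must share a bag in every tree decomposition; so some bag has ≥ 4 vertices and tw(G) ≥ 3. The upper and lower bounds meet at 3, so that is the treewidth.

Treewidth 3.
Bags: B1 = {0, 1, 2, 4}  B2 = {0, 1, 3, 4}
Tree: B1–B2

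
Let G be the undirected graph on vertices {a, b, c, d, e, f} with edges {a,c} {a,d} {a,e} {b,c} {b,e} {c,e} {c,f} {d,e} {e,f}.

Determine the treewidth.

A width-2 tree decomposition is:
Bags: B1 = {a, c, e}  B2 = {b, c, e}  B3 = {a, d, e}  B4 = {c, e, f}
Tree: B1–B2, B1–B3, B2–B4
The largest bag has 3 vertices, giving width 2; this decomposition certifies tw(G) ≤ 2. Conversely, {a, d, e} is a clique of size 3, and the vertices of any clique must share a bag in every tree decomposition; so some bag has ≥ 3 vertices and tw(G) ≥ 2. Therefore the treewidth is 2.

2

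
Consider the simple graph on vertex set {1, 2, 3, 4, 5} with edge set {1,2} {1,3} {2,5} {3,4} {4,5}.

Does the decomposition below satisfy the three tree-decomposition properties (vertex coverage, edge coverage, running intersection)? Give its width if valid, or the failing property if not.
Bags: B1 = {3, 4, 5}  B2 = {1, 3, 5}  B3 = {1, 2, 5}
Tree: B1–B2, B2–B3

Vertex coverage: the bags together contain {1, 2, 3, 4, 5}, the full vertex set. Edge coverage: each edge of G has both endpoints in at least one bag. Running intersection: for every vertex, the bags containing it form a connected subtree. All three properties hold, so this is a valid tree decomposition of width max|bag| − 1 = 2, and hence tw(G) ≤ 2.

Yes; width 2.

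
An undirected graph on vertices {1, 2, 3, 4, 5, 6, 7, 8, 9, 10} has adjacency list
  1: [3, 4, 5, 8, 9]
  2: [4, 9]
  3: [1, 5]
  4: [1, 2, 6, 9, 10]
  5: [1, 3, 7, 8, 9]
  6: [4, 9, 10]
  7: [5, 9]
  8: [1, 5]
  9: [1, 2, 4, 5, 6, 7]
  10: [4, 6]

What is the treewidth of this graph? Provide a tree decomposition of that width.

Treewidth 2.
One optimal decomposition is:
Bags: B1 = {1, 4, 9}  B2 = {1, 5, 9}  B3 = {4, 6, 9}  B4 = {1, 3, 5}  B5 = {4, 6, 10}  B6 = {5, 7, 9}  B7 = {2, 4, 9}  B8 = {1, 5, 8}
Tree: B1–B2, B1–B3, B2–B4, B3–B5, B2–B6, B3–B7, B2–B8

Each bag holds 3 vertices, so the decomposition has width 2, which upper-bounds the treewidth. For the lower bound, the 3 vertices {1, 5, 8} are pairwise adjacent, and any tree decomposition puts a clique entirely inside one bag — forcing width ≥ 2. Combining the bounds, tw(G) = 2.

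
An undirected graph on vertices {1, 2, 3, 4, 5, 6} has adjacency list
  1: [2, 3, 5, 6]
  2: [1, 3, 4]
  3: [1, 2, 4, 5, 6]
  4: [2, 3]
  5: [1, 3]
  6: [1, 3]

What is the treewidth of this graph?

2

A width-2 tree decomposition is:
Bags: B1 = {1, 3, 5}  B2 = {1, 2, 3}  B3 = {2, 3, 4}  B4 = {1, 3, 6}
Tree: B1–B2, B2–B3, B2–B4
Every bag has size at most 3, so the width is 3 − 1 = 2 and tw(G) ≤ 2. For the lower bound, the 3 vertices {1, 2, 3} are pairwise adjacent, and any tree decomposition puts a clique entirely inside one bag — forcing width ≥ 2. Therefore the treewidth is 2.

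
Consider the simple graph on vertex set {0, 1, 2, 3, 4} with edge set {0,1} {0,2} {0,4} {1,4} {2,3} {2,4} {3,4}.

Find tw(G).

A width-2 tree decomposition is:
Bags: B1 = {0, 2, 4}  B2 = {0, 1, 4}  B3 = {2, 3, 4}
Tree: B1–B2, B1–B3
The largest bag has 3 vertices, giving width 2; this decomposition certifies tw(G) ≤ 2. On the other hand G contains the 3-clique {0, 1, 4}. A clique must lie in a single bag of any decomposition, so no decomposition can have width below 2. The upper and lower bounds meet at 2, so that is the treewidth.

2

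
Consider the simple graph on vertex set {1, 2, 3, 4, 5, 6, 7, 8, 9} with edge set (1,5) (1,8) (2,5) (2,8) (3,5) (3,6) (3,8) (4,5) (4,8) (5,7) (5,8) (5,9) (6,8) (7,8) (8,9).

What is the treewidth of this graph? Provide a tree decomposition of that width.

The largest bag has 3 vertices, giving width 2; this decomposition certifies tw(G) ≤ 2. On the other hand G contains the 3-clique {1, 5, 8}. A clique must lie in a single bag of any decomposition, so no decomposition can have width below 2. The upper and lower bounds meet at 2, so that is the treewidth.

Treewidth 2.
Bags: B1 = {1, 5, 8}  B2 = {3, 5, 8}  B3 = {5, 8, 9}  B4 = {2, 5, 8}  B5 = {5, 7, 8}  B6 = {4, 5, 8}  B7 = {3, 6, 8}
Tree: B1–B2, B1–B3, B3–B4, B4–B5, B2–B6, B2–B7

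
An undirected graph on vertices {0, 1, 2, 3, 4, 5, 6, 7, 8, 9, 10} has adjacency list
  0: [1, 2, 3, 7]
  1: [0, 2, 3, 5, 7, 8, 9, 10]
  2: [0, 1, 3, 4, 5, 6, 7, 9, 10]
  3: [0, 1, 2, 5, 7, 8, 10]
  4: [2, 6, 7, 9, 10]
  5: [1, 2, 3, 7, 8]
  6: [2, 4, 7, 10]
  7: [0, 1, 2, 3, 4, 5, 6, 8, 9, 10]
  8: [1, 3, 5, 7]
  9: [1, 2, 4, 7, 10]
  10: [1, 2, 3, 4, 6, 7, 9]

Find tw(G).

4

A width-4 tree decomposition is:
Bags: B1 = {1, 2, 3, 7, 10}  B2 = {1, 2, 7, 9, 10}  B3 = {2, 4, 7, 9, 10}  B4 = {1, 2, 3, 5, 7}  B5 = {0, 1, 2, 3, 7}  B6 = {1, 3, 5, 7, 8}  B7 = {2, 4, 6, 7, 10}
Tree: B1–B2, B2–B3, B1–B4, B1–B5, B4–B6, B3–B7
The largest bag has 5 vertices, giving width 4; this decomposition certifies tw(G) ≤ 4. For the lower bound, the 5 vertices {1, 3, 5, 7, 8} are pairwise adjacent, and any tree decomposition puts a clique entirely inside one bag — forcing width ≥ 4. Hence tw(G) = 4 exactly.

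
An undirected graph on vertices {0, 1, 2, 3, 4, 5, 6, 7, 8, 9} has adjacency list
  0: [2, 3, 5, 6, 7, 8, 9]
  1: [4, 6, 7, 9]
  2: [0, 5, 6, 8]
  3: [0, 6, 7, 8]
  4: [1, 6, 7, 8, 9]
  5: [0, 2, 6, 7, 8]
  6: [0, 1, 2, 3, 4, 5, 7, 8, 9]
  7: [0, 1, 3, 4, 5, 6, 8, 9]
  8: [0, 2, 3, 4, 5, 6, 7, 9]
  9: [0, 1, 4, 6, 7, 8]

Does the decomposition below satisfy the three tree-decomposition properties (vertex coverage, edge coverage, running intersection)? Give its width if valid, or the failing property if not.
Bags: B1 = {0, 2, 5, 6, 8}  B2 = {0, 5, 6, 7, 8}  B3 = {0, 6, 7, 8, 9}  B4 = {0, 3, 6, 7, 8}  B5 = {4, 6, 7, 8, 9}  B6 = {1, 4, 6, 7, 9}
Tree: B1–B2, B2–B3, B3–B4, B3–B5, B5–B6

Every vertex of G appears in some bag (union = {0, 1, 2, 3, 4, 5, 6, 7, 8, 9}); every edge is covered by a bag; and for each vertex v the set of bags containing v is connected in the bag tree. The decomposition is therefore valid. The largest bag has 5 vertices, so the width is 4.

Yes; width 4.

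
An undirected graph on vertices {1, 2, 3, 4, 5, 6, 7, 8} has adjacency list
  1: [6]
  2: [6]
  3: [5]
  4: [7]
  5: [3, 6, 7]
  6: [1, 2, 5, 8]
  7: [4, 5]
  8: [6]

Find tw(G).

A width-1 tree decomposition is:
Bags: B1 = {5, 7}  B2 = {5, 6}  B3 = {4, 7}  B4 = {1, 6}  B5 = {6, 8}  B6 = {2, 6}  B7 = {3, 5}
Tree: B1–B2, B1–B3, B2–B4, B2–B5, B2–B6, B1–B7
Every bag has size at most 2, so the width is 2 − 1 = 1 and tw(G) ≤ 1. G has an edge, so its treewidth is at least 1. Therefore the treewidth is 1.

1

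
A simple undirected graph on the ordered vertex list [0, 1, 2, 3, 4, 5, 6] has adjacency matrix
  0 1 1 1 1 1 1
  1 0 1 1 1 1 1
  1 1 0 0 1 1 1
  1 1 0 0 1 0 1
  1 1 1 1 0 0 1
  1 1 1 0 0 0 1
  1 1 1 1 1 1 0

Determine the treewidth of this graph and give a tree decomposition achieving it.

Treewidth 4.
Bags: B1 = {0, 1, 2, 4, 6}  B2 = {0, 1, 2, 5, 6}  B3 = {0, 1, 3, 4, 6}
Tree: B1–B2, B1–B3

The largest bag has 5 vertices, giving width 4; this decomposition certifies tw(G) ≤ 4. Conversely, {0, 1, 2, 4, 6} is a clique of size 5, and the vertices of any clique must share a bag in every tree decomposition; so some bag has ≥ 5 vertices and tw(G) ≥ 4. The upper and lower bounds meet at 4, so that is the treewidth.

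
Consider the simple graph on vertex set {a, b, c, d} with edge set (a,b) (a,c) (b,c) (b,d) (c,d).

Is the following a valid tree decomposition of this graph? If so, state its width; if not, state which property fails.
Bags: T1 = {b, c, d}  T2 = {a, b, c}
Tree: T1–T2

Vertex coverage: the bags together contain {a, b, c, d}, the full vertex set. Edge coverage: each edge of G has both endpoints in at least one bag. Running intersection: for every vertex, the bags containing it form a connected subtree. All three properties hold, so this is a valid tree decomposition of width max|bag| − 1 = 2, and hence tw(G) ≤ 2.

Yes; width 2.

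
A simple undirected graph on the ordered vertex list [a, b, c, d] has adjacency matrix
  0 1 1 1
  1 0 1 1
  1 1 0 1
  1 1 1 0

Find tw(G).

A width-3 tree decomposition is:
Bags: B1 = {a, b, c, d}
Tree: (single bag)
With just one bag of size 4, the width is 4 − 1 = 3, so tw(G) ≤ 3. Conversely, {a, b, c, d} is a clique of size 4, and the vertices of any clique must share a bag in every tree decomposition; so some bag has ≥ 4 vertices and tw(G) ≥ 3. Therefore the treewidth is 3.

3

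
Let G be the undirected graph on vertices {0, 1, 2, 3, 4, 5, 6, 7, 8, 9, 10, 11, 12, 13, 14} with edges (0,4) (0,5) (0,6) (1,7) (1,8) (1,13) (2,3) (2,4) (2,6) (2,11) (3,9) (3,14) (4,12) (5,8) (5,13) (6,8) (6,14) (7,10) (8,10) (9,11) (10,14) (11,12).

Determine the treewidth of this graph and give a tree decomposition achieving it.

Each bag holds 4 vertices, so the decomposition has width 3, which upper-bounds the treewidth. For the lower bound: the 4 vertex sets {9,11,12}, {3}, {2}, {0,4,6,14} are disjoint, each induces a connected subgraph, and every pair is joined by at least one edge of G. Contracting each set to a single vertex therefore yields K_{4} as a minor, and since treewidth is minor-monotone, tw(G) ≥ tw(K_{4}) = 3. Therefore the treewidth is 3.

Treewidth 3.
One such decomposition:
Bags: B1 = {3, 9, 11, 12}  B2 = {2, 3, 11, 12}  B3 = {2, 3, 4, 12}  B4 = {2, 3, 4, 14}  B5 = {2, 4, 6, 14}  B6 = {0, 4, 6, 14}  B7 = {0, 6, 10, 14}  B8 = {0, 6, 8, 10}  B9 = {0, 5, 8, 10}  B10 = {5, 7, 8, 10}  B11 = {1, 5, 7, 8}  B12 = {1, 5, 7, 13}
Tree: B1–B2, B2–B3, B3–B4, B4–B5, B5–B6, B6–B7, B7–B8, B8–B9, B9–B10, B10–B11, B11–B12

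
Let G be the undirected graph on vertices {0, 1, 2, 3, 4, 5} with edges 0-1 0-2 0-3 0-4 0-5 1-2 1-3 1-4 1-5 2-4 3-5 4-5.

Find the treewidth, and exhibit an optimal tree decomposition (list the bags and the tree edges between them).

Treewidth 3.
One such decomposition:
Bags: B1 = {0, 1, 3, 5}  B2 = {0, 1, 4, 5}  B3 = {0, 1, 2, 4}
Tree: B1–B2, B2–B3

Every bag has size at most 4, so the width is 4 − 1 = 3 and tw(G) ≤ 3. Conversely, {0, 1, 3, 5} is a clique of size 4, and the vertices of any clique must share a bag in every tree decomposition; so some bag has ≥ 4 vertices and tw(G) ≥ 3. Combining the bounds, tw(G) = 3.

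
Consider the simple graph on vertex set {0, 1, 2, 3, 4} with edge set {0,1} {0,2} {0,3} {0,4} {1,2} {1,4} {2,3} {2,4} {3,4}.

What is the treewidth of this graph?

A width-3 tree decomposition is:
Bags: B1 = {0, 1, 2, 4}  B2 = {0, 2, 3, 4}
Tree: B1–B2
Each bag holds 4 vertices, so the decomposition has width 3, which upper-bounds the treewidth. On the other hand G contains the 4-clique {0, 1, 2, 4}. A clique must lie in a single bag of any decomposition, so no decomposition can have width below 3. Combining the bounds, tw(G) = 3.

3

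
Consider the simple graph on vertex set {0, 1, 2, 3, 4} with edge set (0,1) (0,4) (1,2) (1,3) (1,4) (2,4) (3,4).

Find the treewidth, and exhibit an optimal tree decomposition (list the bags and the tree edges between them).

Treewidth 2.
One optimal decomposition is:
Bags: B1 = {1, 2, 4}  B2 = {0, 1, 4}  B3 = {1, 3, 4}
Tree: B1–B2, B2–B3

The largest bag has 3 vertices, giving width 2; this decomposition certifies tw(G) ≤ 2. Conversely, {0, 1, 4} is a clique of size 3, and the vertices of any clique must share a bag in every tree decomposition; so some bag has ≥ 3 vertices and tw(G) ≥ 2. The upper and lower bounds meet at 2, so that is the treewidth.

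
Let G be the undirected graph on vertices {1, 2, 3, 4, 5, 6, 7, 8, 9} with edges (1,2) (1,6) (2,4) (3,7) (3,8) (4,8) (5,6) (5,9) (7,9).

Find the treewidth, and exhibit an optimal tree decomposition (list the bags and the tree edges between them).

Treewidth 2.
One such decomposition:
Bags: B1 = {2, 4, 8}  B2 = {1, 2, 8}  B3 = {1, 6, 8}  B4 = {5, 6, 8}  B5 = {5, 8, 9}  B6 = {7, 8, 9}  B7 = {3, 7, 8}
Tree: B1–B2, B2–B3, B3–B4, B4–B5, B5–B6, B6–B7

Every bag has size at most 3, so the width is 3 − 1 = 2 and tw(G) ≤ 2. The edges 8–4–2–1–6–5–9–7–3–8 form a cycle, so G is not a tree and its treewidth is at least 2. Combining the bounds, tw(G) = 2.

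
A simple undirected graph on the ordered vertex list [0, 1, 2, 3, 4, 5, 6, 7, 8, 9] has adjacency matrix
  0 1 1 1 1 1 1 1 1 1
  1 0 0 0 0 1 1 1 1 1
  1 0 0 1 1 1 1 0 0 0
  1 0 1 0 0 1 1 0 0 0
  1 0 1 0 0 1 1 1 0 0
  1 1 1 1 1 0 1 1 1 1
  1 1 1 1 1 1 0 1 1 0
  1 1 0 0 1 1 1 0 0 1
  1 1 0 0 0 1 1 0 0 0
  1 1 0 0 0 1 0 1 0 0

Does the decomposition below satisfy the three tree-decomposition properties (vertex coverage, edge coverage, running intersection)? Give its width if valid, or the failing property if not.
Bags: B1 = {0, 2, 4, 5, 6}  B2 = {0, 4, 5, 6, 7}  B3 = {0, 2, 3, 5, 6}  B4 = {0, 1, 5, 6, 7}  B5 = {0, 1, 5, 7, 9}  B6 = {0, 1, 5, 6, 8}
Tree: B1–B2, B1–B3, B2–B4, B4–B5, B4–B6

Yes; width 4.

Checking the three conditions: (i) the bags cover all of {0, 1, 2, 3, 4, 5, 6, 7, 8, 9}; (ii) for each edge, some bag contains both endpoints; (iii) the bags containing any fixed vertex form a subtree. All hold, so the decomposition is valid with width 5 − 1 = 4.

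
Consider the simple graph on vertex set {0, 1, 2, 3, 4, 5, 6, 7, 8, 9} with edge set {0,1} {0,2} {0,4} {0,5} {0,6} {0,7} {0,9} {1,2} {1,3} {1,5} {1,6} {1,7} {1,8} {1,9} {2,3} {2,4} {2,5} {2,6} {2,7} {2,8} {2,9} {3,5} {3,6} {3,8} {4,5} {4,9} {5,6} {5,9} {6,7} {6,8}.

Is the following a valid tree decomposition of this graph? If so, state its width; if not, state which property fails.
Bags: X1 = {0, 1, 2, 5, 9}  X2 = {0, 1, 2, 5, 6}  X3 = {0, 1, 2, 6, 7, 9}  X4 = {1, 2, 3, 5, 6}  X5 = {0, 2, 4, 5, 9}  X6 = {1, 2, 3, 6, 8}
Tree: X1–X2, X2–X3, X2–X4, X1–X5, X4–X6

No — bags containing vertex 9 are not connected in the tree.

A tree decomposition must satisfy three properties: every vertex lies in some bag; for every edge, both endpoints lie together in some bag; and for every vertex, the bags containing it form a connected subtree. Here bags containing vertex 9 are not connected in the tree, so the decomposition is invalid.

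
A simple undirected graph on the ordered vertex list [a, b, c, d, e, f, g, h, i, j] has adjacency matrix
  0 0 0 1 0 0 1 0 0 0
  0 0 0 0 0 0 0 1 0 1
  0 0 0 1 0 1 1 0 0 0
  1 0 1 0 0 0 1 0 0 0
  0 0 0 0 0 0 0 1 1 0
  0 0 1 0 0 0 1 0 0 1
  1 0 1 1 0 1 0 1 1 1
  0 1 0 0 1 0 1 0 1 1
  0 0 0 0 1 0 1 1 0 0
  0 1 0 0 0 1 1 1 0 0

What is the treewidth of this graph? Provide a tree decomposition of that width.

Every bag has size at most 3, so the width is 3 − 1 = 2 and tw(G) ≤ 2. Conversely, {c, d, g} is a clique of size 3, and the vertices of any clique must share a bag in every tree decomposition; so some bag has ≥ 3 vertices and tw(G) ≥ 2. The upper and lower bounds meet at 2, so that is the treewidth.

Treewidth 2.
One optimal decomposition is:
Bags: B1 = {c, f, g}  B2 = {c, d, g}  B3 = {f, g, j}  B4 = {g, h, j}  B5 = {b, h, j}  B6 = {g, h, i}  B7 = {e, h, i}  B8 = {a, d, g}
Tree: B1–B2, B1–B3, B3–B4, B4–B5, B4–B6, B6–B7, B2–B8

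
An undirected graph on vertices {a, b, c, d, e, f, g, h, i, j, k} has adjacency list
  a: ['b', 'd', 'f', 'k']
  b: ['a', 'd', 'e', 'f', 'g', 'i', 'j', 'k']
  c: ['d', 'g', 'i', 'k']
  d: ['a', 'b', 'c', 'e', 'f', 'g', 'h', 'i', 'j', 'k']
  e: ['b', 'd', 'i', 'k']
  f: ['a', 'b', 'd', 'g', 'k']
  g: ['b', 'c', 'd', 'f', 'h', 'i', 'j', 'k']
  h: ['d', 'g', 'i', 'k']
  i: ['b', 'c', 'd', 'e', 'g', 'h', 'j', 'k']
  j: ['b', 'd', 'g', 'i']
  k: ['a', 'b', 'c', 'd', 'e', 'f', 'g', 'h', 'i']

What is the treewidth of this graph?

A width-4 tree decomposition is:
Bags: B1 = {b, d, g, i, k}  B2 = {b, d, f, g, k}  B3 = {b, d, g, i, j}  B4 = {c, d, g, i, k}  B5 = {d, g, h, i, k}  B6 = {a, b, d, f, k}  B7 = {b, d, e, i, k}
Tree: B1–B2, B1–B3, B1–B4, B4–B5, B2–B6, B1–B7
The largest bag has 5 vertices, giving width 4; this decomposition certifies tw(G) ≤ 4. Conversely, {b, d, g, i, j} is a clique of size 5, and the vertices of any clique must share a bag in every tree decomposition; so some bag has ≥ 5 vertices and tw(G) ≥ 4. Combining the bounds, tw(G) = 4.

4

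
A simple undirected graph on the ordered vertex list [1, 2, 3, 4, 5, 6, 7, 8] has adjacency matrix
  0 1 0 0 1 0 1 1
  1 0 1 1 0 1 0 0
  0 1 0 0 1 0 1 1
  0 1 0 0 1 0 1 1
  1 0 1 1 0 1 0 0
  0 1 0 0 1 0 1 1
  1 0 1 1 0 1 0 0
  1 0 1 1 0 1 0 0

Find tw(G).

A width-4 tree decomposition is:
Bags: B1 = {1, 2, 3, 4, 6}  B2 = {1, 3, 4, 5, 6}  B3 = {1, 3, 4, 6, 8}  B4 = {1, 3, 4, 6, 7}
Tree: B1–B2, B2–B3, B3–B4
Every bag has size at most 5, so the width is 5 − 1 = 4 and tw(G) ≤ 4. For the lower bound: the 5 vertex sets {2,4}, {3,5}, {1,8}, {6}, {7} are disjoint, each induces a connected subgraph, and every pair is joined by at least one edge of G. Contracting each set to a single vertex therefore yields K_{5} as a minor, and since treewidth is minor-monotone, tw(G) ≥ tw(K_{5}) = 4. Hence tw(G) = 4 exactly.

4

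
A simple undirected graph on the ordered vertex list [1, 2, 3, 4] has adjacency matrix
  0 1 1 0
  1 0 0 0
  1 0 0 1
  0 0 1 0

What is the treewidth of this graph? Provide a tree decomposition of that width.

Every bag has size at most 2, so the width is 2 − 1 = 1 and tw(G) ≤ 1. Any graph with an edge has treewidth ≥ 1, and G has the edge 4–3. Therefore the treewidth is 1.

Treewidth 1.
Bags: B1 = {3, 4}  B2 = {1, 3}  B3 = {1, 2}
Tree: B1–B2, B2–B3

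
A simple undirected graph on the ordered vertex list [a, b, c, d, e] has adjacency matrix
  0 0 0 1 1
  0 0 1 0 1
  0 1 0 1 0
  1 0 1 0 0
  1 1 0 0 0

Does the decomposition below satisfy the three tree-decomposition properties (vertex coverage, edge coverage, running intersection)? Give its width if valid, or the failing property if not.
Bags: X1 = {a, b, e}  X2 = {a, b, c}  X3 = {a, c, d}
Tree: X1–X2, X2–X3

Checking the three conditions: (i) the bags cover all of {a, b, c, d, e}; (ii) for each edge, some bag contains both endpoints; (iii) the bags containing any fixed vertex form a subtree. All hold, so the decomposition is valid with width 3 − 1 = 2.

Yes; width 2.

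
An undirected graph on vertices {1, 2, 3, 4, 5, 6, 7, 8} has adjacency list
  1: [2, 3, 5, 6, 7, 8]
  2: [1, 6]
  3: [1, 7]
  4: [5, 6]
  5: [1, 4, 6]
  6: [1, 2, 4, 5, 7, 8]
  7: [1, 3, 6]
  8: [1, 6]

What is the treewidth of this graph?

A width-2 tree decomposition is:
Bags: B1 = {1, 6, 7}  B2 = {1, 3, 7}  B3 = {1, 5, 6}  B4 = {1, 2, 6}  B5 = {1, 6, 8}  B6 = {4, 5, 6}
Tree: B1–B2, B1–B3, B1–B4, B3–B5, B3–B6
Each bag holds 3 vertices, so the decomposition has width 2, which upper-bounds the treewidth. For the lower bound, the 3 vertices {1, 3, 7} are pairwise adjacent, and any tree decomposition puts a clique entirely inside one bag — forcing width ≥ 2. Combining the bounds, tw(G) = 2.

2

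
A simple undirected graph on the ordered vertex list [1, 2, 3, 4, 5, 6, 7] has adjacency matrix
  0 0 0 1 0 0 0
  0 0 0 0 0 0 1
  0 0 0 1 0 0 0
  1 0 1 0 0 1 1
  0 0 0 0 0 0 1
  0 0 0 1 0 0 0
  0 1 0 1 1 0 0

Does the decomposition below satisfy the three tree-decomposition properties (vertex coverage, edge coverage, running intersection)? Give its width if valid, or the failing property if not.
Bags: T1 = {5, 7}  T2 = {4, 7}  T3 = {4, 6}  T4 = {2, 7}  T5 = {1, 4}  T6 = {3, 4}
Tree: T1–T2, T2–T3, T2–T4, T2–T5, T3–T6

Yes; width 1.

Vertex coverage: the bags together contain {1, 2, 3, 4, 5, 6, 7}, the full vertex set. Edge coverage: each edge of G has both endpoints in at least one bag. Running intersection: for every vertex, the bags containing it form a connected subtree. All three properties hold, so this is a valid tree decomposition of width max|bag| − 1 = 1, and hence tw(G) ≤ 1.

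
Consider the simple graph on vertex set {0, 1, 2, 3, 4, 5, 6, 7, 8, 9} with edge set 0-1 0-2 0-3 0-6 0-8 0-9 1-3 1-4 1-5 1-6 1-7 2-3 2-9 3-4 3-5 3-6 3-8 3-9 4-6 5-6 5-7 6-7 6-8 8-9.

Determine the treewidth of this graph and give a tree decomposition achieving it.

Treewidth 3.
One optimal decomposition is:
Bags: B1 = {1, 3, 5, 6}  B2 = {0, 1, 3, 6}  B3 = {0, 3, 6, 8}  B4 = {0, 3, 8, 9}  B5 = {1, 5, 6, 7}  B6 = {0, 2, 3, 9}  B7 = {1, 3, 4, 6}
Tree: B1–B2, B2–B3, B3–B4, B1–B5, B4–B6, B2–B7

The largest bag has 4 vertices, giving width 3; this decomposition certifies tw(G) ≤ 3. For the lower bound, the 4 vertices {0, 3, 8, 9} are pairwise adjacent, and any tree decomposition puts a clique entirely inside one bag — forcing width ≥ 3. Hence tw(G) = 3 exactly.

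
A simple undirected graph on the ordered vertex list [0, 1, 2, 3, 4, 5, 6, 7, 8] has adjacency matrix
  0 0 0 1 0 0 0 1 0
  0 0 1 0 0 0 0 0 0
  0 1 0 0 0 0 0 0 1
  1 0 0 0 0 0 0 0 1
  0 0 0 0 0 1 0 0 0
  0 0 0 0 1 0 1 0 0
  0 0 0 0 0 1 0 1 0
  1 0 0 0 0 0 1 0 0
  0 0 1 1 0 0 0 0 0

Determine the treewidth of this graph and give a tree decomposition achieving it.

Each bag holds 2 vertices, so the decomposition has width 1, which upper-bounds the treewidth. G has an edge, so its treewidth is at least 1. Combining the bounds, tw(G) = 1.

Treewidth 1.
One such decomposition:
Bags: B1 = {1, 2}  B2 = {2, 8}  B3 = {3, 8}  B4 = {0, 3}  B5 = {0, 7}  B6 = {6, 7}  B7 = {5, 6}  B8 = {4, 5}
Tree: B1–B2, B2–B3, B3–B4, B4–B5, B5–B6, B6–B7, B7–B8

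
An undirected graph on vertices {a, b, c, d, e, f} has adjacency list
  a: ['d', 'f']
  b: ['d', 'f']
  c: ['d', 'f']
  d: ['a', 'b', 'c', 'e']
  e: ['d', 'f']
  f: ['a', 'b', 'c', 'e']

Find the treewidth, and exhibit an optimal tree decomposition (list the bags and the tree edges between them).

The largest bag has 3 vertices, giving width 2; this decomposition certifies tw(G) ≤ 2. Since f–e–d–a–f is a cycle in G, G is not acyclic. Forests are exactly the graphs of treewidth ≤ 1, so tw(G) ≥ 2. Combining the bounds, tw(G) = 2.

Treewidth 2.
Bags: B1 = {d, e, f}  B2 = {a, d, f}  B3 = {c, d, f}  B4 = {b, d, f}
Tree: B1–B2, B2–B3, B3–B4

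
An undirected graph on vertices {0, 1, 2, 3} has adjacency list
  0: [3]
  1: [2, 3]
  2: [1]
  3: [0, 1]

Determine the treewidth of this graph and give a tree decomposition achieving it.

Treewidth 1.
Bags: B1 = {1, 3}  B2 = {0, 3}  B3 = {1, 2}
Tree: B1–B2, B1–B3

Each bag holds 2 vertices, so the decomposition has width 1, which upper-bounds the treewidth. Since G has at least one edge (e.g. 3–1), it is not an edgeless graph, so tw(G) ≥ 1. Combining the bounds, tw(G) = 1.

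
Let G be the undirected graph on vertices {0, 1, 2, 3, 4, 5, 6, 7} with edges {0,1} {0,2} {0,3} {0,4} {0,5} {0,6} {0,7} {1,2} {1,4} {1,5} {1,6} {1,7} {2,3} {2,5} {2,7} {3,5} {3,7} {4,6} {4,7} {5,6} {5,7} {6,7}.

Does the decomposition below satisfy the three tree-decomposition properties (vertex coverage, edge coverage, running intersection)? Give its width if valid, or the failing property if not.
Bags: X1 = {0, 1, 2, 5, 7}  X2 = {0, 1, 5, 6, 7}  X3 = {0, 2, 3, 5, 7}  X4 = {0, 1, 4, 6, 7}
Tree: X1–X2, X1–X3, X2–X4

Yes; width 4.

Every vertex of G appears in some bag (union = {0, 1, 2, 3, 4, 5, 6, 7}); every edge is covered by a bag; and for each vertex v the set of bags containing v is connected in the bag tree. The decomposition is therefore valid. The largest bag has 5 vertices, so the width is 4.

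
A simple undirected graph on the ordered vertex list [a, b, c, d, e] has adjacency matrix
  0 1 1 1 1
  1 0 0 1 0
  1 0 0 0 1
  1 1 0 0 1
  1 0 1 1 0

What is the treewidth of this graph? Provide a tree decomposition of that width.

Each bag holds 3 vertices, so the decomposition has width 2, which upper-bounds the treewidth. On the other hand G contains the 3-clique {a, d, e}. A clique must lie in a single bag of any decomposition, so no decomposition can have width below 2. The upper and lower bounds meet at 2, so that is the treewidth.

Treewidth 2.
One such decomposition:
Bags: B1 = {a, c, e}  B2 = {a, d, e}  B3 = {a, b, d}
Tree: B1–B2, B2–B3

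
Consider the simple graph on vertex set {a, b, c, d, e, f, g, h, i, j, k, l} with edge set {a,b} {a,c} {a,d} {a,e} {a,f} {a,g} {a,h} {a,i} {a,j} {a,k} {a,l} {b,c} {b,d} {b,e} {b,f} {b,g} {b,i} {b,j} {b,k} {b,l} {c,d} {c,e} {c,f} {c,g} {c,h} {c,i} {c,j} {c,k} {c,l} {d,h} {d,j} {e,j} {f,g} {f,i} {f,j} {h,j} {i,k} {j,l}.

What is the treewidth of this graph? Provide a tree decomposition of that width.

Every bag has size at most 5, so the width is 5 − 1 = 4 and tw(G) ≤ 4. Conversely, {a, c, d, h, j} is a clique of size 5, and the vertices of any clique must share a bag in every tree decomposition; so some bag has ≥ 5 vertices and tw(G) ≥ 4. Therefore the treewidth is 4.

Treewidth 4.
One such decomposition:
Bags: B1 = {a, b, c, d, j}  B2 = {a, b, c, f, j}  B3 = {a, b, c, f, i}  B4 = {a, b, c, i, k}  B5 = {a, b, c, f, g}  B6 = {a, b, c, e, j}  B7 = {a, b, c, j, l}  B8 = {a, c, d, h, j}
Tree: B1–B2, B2–B3, B3–B4, B3–B5, B2–B6, B6–B7, B1–B8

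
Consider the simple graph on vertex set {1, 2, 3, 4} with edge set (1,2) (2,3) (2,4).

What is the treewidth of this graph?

A width-1 tree decomposition is:
Bags: B1 = {2, 4}  B2 = {2, 3}  B3 = {1, 2}
Tree: B1–B2, B2–B3
Every bag has size at most 2, so the width is 2 − 1 = 1 and tw(G) ≤ 1. Since G has at least one edge (e.g. 4–2), it is not an edgeless graph, so tw(G) ≥ 1. Therefore the treewidth is 1.

1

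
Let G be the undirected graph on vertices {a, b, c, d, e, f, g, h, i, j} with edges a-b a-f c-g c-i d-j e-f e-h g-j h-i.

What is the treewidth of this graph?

1

A width-1 tree decomposition is:
Bags: B1 = {a, b}  B2 = {a, f}  B3 = {e, f}  B4 = {e, h}  B5 = {h, i}  B6 = {c, i}  B7 = {c, g}  B8 = {g, j}  B9 = {d, j}
Tree: B1–B2, B2–B3, B3–B4, B4–B5, B5–B6, B6–B7, B7–B8, B8–B9
Every bag has size at most 2, so the width is 2 − 1 = 1 and tw(G) ≤ 1. Any graph with an edge has treewidth ≥ 1, and G has the edge b–a. Combining the bounds, tw(G) = 1.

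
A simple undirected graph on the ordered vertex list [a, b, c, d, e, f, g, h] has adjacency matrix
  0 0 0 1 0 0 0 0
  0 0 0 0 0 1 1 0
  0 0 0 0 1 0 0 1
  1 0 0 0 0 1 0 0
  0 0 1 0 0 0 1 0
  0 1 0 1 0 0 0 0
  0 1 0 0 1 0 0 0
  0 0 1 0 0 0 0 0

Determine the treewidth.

A width-1 tree decomposition is:
Bags: B1 = {c, h}  B2 = {c, e}  B3 = {e, g}  B4 = {b, g}  B5 = {b, f}  B6 = {d, f}  B7 = {a, d}
Tree: B1–B2, B2–B3, B3–B4, B4–B5, B5–B6, B6–B7
Every bag has size at most 2, so the width is 2 − 1 = 1 and tw(G) ≤ 1. Any graph with an edge has treewidth ≥ 1, and G has the edge h–c. Combining the bounds, tw(G) = 1.

1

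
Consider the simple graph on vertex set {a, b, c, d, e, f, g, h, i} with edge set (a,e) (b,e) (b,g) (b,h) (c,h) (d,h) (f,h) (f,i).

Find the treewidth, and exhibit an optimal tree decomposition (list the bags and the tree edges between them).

Treewidth 1.
Bags: B1 = {b, h}  B2 = {c, h}  B3 = {d, h}  B4 = {b, e}  B5 = {f, h}  B6 = {f, i}  B7 = {a, e}  B8 = {b, g}
Tree: B1–B2, B2–B3, B1–B4, B3–B5, B5–B6, B4–B7, B4–B8

The largest bag has 2 vertices, giving width 1; this decomposition certifies tw(G) ≤ 1. G has an edge, so its treewidth is at least 1. Therefore the treewidth is 1.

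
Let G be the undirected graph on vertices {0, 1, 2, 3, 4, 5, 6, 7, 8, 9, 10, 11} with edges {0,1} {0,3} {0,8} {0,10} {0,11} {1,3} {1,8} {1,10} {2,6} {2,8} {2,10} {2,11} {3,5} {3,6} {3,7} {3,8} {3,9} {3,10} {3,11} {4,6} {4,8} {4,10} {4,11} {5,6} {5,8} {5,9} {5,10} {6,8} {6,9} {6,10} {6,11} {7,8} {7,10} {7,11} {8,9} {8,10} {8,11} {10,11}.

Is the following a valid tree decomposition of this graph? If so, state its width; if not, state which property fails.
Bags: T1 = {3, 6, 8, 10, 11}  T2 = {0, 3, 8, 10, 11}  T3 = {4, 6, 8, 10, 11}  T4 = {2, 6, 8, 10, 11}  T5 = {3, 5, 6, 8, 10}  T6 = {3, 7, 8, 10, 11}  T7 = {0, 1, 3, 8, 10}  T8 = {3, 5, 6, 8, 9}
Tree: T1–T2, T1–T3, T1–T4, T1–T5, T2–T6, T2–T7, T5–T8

Checking the three conditions: (i) the bags cover all of {0, 1, 2, 3, 4, 5, 6, 7, 8, 9, 10, 11}; (ii) for each edge, some bag contains both endpoints; (iii) the bags containing any fixed vertex form a subtree. All hold, so the decomposition is valid with width 5 − 1 = 4.

Yes; width 4.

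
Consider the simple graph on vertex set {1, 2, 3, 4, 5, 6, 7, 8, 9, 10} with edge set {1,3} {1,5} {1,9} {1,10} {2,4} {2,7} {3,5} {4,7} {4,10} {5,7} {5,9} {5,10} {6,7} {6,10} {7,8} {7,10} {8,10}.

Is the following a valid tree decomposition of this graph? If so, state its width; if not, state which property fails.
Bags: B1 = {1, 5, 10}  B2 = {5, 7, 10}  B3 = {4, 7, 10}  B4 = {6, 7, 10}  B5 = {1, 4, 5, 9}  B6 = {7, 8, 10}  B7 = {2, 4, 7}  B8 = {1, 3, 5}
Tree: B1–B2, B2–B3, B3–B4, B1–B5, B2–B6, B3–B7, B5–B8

A tree decomposition must satisfy three properties: every vertex lies in some bag; for every edge, both endpoints lie together in some bag; and for every vertex, the bags containing it form a connected subtree. Here bags containing vertex 4 are not connected in the tree, so the decomposition is invalid.

No — bags containing vertex 4 are not connected in the tree.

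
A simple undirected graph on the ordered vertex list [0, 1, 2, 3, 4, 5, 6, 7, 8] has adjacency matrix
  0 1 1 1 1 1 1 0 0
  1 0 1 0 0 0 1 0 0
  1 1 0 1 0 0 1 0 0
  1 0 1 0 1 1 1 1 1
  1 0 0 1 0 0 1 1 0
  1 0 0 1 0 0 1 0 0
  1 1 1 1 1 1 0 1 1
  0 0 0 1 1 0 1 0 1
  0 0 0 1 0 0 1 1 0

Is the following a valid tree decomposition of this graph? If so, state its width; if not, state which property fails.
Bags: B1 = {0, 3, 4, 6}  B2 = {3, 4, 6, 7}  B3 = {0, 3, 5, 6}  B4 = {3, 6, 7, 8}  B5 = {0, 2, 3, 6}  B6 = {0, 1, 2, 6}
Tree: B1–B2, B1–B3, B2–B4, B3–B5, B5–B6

Yes; width 3.

Checking the three conditions: (i) the bags cover all of {0, 1, 2, 3, 4, 5, 6, 7, 8}; (ii) for each edge, some bag contains both endpoints; (iii) the bags containing any fixed vertex form a subtree. All hold, so the decomposition is valid with width 4 − 1 = 3.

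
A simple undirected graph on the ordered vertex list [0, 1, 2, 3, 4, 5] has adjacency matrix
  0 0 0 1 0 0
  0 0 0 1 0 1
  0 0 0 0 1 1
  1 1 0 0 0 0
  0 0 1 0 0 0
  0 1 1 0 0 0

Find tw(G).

1

A width-1 tree decomposition is:
Bags: B1 = {0, 3}  B2 = {1, 3}  B3 = {1, 5}  B4 = {2, 5}  B5 = {2, 4}
Tree: B1–B2, B2–B3, B3–B4, B4–B5
The largest bag has 2 vertices, giving width 1; this decomposition certifies tw(G) ≤ 1. Since G has at least one edge (e.g. 0–3), it is not an edgeless graph, so tw(G) ≥ 1. Combining the bounds, tw(G) = 1.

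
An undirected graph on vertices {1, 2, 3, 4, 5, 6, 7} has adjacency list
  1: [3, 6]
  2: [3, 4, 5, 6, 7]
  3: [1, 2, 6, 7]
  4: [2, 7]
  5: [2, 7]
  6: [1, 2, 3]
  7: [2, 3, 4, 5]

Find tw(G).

2

A width-2 tree decomposition is:
Bags: B1 = {2, 3, 7}  B2 = {2, 3, 6}  B3 = {2, 4, 7}  B4 = {1, 3, 6}  B5 = {2, 5, 7}
Tree: B1–B2, B1–B3, B2–B4, B3–B5
The largest bag has 3 vertices, giving width 2; this decomposition certifies tw(G) ≤ 2. On the other hand G contains the 3-clique {1, 3, 6}. A clique must lie in a single bag of any decomposition, so no decomposition can have width below 2. Hence tw(G) = 2 exactly.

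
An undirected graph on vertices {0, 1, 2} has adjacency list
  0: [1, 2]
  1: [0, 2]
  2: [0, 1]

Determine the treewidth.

2

A width-2 tree decomposition is:
Bags: B1 = {0, 1, 2}
Tree: (single bag)
With just one bag of size 3, the width is 3 − 1 = 2, so tw(G) ≤ 2. On the other hand G contains the 3-clique {0, 1, 2}. A clique must lie in a single bag of any decomposition, so no decomposition can have width below 2. Combining the bounds, tw(G) = 2.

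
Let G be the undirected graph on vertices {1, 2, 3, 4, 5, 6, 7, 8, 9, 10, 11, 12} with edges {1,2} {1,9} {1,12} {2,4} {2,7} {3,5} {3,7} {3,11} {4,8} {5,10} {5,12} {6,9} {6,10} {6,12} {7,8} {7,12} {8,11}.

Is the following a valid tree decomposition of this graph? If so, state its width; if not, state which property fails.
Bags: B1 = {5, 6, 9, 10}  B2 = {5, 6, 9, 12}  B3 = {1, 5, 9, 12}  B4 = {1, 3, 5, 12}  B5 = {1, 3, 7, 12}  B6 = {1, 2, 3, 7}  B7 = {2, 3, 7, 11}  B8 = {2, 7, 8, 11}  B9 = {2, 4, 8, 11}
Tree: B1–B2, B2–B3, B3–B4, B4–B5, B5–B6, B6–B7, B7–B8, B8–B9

Yes; width 3.

Every vertex of G appears in some bag (union = {1, 2, 3, 4, 5, 6, 7, 8, 9, 10, 11, 12}); every edge is covered by a bag; and for each vertex v the set of bags containing v is connected in the bag tree. The decomposition is therefore valid. The largest bag has 4 vertices, so the width is 3.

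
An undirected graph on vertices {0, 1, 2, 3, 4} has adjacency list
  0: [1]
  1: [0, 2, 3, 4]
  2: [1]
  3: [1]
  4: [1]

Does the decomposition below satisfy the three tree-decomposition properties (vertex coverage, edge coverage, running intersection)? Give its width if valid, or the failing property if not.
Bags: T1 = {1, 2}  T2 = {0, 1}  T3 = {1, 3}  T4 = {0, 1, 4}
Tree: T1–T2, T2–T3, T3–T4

No — bags containing vertex 0 are not connected in the tree.

A tree decomposition must satisfy three properties: every vertex lies in some bag; for every edge, both endpoints lie together in some bag; and for every vertex, the bags containing it form a connected subtree. Here bags containing vertex 0 are not connected in the tree, so the decomposition is invalid.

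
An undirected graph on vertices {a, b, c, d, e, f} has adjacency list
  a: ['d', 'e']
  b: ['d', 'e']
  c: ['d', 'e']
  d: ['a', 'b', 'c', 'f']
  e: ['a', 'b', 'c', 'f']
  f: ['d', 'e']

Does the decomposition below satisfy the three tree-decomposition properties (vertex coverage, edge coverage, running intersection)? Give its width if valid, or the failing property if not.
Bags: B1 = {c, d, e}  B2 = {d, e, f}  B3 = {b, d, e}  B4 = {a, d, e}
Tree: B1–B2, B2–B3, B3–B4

Every vertex of G appears in some bag (union = {a, b, c, d, e, f}); every edge is covered by a bag; and for each vertex v the set of bags containing v is connected in the bag tree. The decomposition is therefore valid. The largest bag has 3 vertices, so the width is 2.

Yes; width 2.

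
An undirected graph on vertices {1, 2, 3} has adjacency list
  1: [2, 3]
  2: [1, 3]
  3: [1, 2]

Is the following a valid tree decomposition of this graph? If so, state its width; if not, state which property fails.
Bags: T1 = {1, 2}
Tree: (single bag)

A tree decomposition must satisfy three properties: every vertex lies in some bag; for every edge, both endpoints lie together in some bag; and for every vertex, the bags containing it form a connected subtree. Here vertex 3 appears in no bag, so the decomposition is invalid.

No — vertex 3 appears in no bag.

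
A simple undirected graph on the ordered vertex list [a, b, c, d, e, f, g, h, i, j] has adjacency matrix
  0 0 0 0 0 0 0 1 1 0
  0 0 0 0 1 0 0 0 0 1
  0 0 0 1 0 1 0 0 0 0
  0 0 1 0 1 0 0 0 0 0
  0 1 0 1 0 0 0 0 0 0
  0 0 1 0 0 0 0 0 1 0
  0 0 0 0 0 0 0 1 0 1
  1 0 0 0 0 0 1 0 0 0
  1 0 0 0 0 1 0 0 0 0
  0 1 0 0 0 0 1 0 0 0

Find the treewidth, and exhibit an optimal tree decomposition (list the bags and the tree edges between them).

Treewidth 2.
Bags: B1 = {a, h, i}  B2 = {f, h, i}  B3 = {c, f, h}  B4 = {c, d, h}  B5 = {d, e, h}  B6 = {b, e, h}  B7 = {b, h, j}  B8 = {g, h, j}
Tree: B1–B2, B2–B3, B3–B4, B4–B5, B5–B6, B6–B7, B7–B8

The largest bag has 3 vertices, giving width 2; this decomposition certifies tw(G) ≤ 2. The edges h–a–i–f–c–d–e–b–j–g–h form a cycle, so G is not a tree and its treewidth is at least 2. Therefore the treewidth is 2.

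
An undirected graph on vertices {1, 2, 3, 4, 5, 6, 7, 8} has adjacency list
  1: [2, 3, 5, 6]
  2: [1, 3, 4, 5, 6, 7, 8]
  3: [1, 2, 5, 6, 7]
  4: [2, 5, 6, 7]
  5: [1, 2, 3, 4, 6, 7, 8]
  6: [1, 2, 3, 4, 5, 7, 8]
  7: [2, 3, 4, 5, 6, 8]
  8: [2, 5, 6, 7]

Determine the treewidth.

4

A width-4 tree decomposition is:
Bags: B1 = {2, 3, 5, 6, 7}  B2 = {1, 2, 3, 5, 6}  B3 = {2, 5, 6, 7, 8}  B4 = {2, 4, 5, 6, 7}
Tree: B1–B2, B1–B3, B1–B4
Each bag holds 5 vertices, so the decomposition has width 4, which upper-bounds the treewidth. On the other hand G contains the 5-clique {1, 2, 3, 5, 6}. A clique must lie in a single bag of any decomposition, so no decomposition can have width below 4. Combining the bounds, tw(G) = 4.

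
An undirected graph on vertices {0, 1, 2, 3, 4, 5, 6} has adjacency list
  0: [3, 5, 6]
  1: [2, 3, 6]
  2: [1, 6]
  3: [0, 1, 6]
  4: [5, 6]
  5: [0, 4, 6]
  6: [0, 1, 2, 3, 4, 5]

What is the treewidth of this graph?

2

A width-2 tree decomposition is:
Bags: B1 = {0, 3, 6}  B2 = {1, 3, 6}  B3 = {0, 5, 6}  B4 = {4, 5, 6}  B5 = {1, 2, 6}
Tree: B1–B2, B1–B3, B3–B4, B2–B5
The largest bag has 3 vertices, giving width 2; this decomposition certifies tw(G) ≤ 2. Conversely, {0, 3, 6} is a clique of size 3, and the vertices of any clique must share a bag in every tree decomposition; so some bag has ≥ 3 vertices and tw(G) ≥ 2. The upper and lower bounds meet at 2, so that is the treewidth.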